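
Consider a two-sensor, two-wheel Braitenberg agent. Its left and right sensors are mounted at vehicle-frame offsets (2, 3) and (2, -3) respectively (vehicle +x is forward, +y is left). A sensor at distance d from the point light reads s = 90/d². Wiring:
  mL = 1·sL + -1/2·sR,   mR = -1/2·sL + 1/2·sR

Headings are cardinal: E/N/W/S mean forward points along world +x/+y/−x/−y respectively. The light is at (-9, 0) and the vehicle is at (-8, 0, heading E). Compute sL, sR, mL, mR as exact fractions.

left sensor world pos  = (-6, 3); dL² = 18
right sensor world pos = (-6, -3); dR² = 18
sL = 90/18 = 5
sR = 90/18 = 5
mL = 1·sL + -1/2·sR = 5/2
mR = -1/2·sL + 1/2·sR = 0

5 5 5/2 0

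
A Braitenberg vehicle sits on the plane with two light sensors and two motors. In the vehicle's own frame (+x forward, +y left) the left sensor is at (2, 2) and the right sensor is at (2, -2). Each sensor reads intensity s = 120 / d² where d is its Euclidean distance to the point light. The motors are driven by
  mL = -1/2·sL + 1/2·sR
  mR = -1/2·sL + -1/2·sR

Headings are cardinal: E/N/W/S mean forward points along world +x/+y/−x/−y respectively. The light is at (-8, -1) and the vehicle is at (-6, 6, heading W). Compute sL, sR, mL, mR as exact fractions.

24/5 40/27 -224/135 -424/135

left sensor world pos  = (-8, 4); dL² = 25
right sensor world pos = (-8, 8); dR² = 81
sL = 120/25 = 24/5
sR = 120/81 = 40/27
mL = -1/2·sL + 1/2·sR = -224/135
mR = -1/2·sL + -1/2·sR = -424/135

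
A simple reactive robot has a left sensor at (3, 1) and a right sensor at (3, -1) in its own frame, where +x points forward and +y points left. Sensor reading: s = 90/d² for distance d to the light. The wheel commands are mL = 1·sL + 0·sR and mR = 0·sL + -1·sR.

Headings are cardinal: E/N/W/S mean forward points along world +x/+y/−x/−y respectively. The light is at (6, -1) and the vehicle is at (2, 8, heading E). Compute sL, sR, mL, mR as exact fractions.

left sensor world pos  = (5, 9); dL² = 101
right sensor world pos = (5, 7); dR² = 65
sL = 90/101 = 90/101
sR = 90/65 = 18/13
mL = 1·sL + 0·sR = 90/101
mR = 0·sL + -1·sR = -18/13

90/101 18/13 90/101 -18/13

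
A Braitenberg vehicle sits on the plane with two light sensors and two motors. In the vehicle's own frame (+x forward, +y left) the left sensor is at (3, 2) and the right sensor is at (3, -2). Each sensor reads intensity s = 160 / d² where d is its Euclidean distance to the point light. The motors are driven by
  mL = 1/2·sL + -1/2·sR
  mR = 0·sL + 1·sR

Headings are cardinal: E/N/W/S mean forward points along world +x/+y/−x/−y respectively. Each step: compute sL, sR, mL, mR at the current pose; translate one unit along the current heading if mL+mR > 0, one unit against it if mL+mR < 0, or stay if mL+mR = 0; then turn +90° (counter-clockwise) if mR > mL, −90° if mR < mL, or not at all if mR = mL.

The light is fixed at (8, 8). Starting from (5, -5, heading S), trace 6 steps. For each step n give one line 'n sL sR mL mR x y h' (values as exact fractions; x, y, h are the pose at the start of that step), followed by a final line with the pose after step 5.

0 160/257 160/281 1920/72217 160/281 5 -5 S
1 10/9 5/8 35/144 5/8 5 -6 E
2 160/137 160/121 -1280/16577 160/121 6 -6 N
3 16/25 80/73 -416/1825 80/73 6 -5 W
4 160/257 160/281 1920/72217 160/281 5 -5 S
5 10/9 5/8 35/144 5/8 5 -6 E
final 6 -6 N

n=0: pose=(5,-5,S); sL=160/257, sR=160/281; mL=1920/72217, mR=160/281; mL+mR=43040/72217 → advance +1; mR−mL=39200/72217 → turn +1·90°
n=1: pose=(5,-6,E); sL=10/9, sR=5/8; mL=35/144, mR=5/8; mL+mR=125/144 → advance +1; mR−mL=55/144 → turn +1·90°
n=2: pose=(6,-6,N); sL=160/137, sR=160/121; mL=-1280/16577, mR=160/121; mL+mR=20640/16577 → advance +1; mR−mL=23200/16577 → turn +1·90°
n=3: pose=(6,-5,W); sL=16/25, sR=80/73; mL=-416/1825, mR=80/73; mL+mR=1584/1825 → advance +1; mR−mL=2416/1825 → turn +1·90°
n=4: pose=(5,-5,S); sL=160/257, sR=160/281; mL=1920/72217, mR=160/281; mL+mR=43040/72217 → advance +1; mR−mL=39200/72217 → turn +1·90°
n=5: pose=(5,-6,E); sL=10/9, sR=5/8; mL=35/144, mR=5/8; mL+mR=125/144 → advance +1; mR−mL=55/144 → turn +1·90°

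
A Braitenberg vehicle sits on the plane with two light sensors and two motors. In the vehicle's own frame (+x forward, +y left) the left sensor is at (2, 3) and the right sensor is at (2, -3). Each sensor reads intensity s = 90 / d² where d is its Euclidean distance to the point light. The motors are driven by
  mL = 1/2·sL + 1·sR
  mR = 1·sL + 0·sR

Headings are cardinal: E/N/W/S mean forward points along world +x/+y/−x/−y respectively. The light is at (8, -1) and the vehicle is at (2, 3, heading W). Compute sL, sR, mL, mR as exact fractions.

18/13 90/113 2187/1469 18/13

left sensor world pos  = (0, 0); dL² = 65
right sensor world pos = (0, 6); dR² = 113
sL = 90/65 = 18/13
sR = 90/113 = 90/113
mL = 1/2·sL + 1·sR = 2187/1469
mR = 1·sL + 0·sR = 18/13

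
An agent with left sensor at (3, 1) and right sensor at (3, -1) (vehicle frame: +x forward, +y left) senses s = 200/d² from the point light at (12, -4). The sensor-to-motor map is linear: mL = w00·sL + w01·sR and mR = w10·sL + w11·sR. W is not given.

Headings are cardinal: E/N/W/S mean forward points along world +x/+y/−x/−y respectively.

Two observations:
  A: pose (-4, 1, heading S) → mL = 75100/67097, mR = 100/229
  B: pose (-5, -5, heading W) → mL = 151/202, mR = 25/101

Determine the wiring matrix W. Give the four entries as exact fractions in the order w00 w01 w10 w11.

1/2 1 1/2 0

obs A: pose=(-4,1,S) → sL=200/229, sR=200/293, mL=75100/67097, mR=100/229
obs B: pose=(-5,-5,W) → sL=50/101, sR=1/2, mL=151/202, mR=25/101
sensor matrix S = [[200/229, 200/293], [50/101, 1/2]]; det S = 669300/6776797
solve [mL_A; mL_B] = S·[w00; w01] and [mR_A; mR_B] = S·[w10; w11]:
  w00 = 1/2, w01 = 1, w10 = 1/2, w11 = 0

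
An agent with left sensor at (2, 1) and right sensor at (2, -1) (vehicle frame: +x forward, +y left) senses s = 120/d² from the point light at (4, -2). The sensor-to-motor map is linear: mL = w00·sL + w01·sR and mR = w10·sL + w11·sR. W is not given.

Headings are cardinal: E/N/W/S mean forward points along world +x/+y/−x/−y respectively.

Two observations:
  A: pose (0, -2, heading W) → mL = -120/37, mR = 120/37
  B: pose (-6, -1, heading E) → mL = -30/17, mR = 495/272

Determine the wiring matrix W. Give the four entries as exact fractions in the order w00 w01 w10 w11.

-1 0 1/2 1/2

obs A: pose=(0,-2,W) → sL=120/37, sR=120/37, mL=-120/37, mR=120/37
obs B: pose=(-6,-1,E) → sL=30/17, sR=15/8, mL=-30/17, mR=495/272
sensor matrix S = [[120/37, 120/37], [30/17, 15/8]]; det S = 225/629
solve [mL_A; mL_B] = S·[w00; w01] and [mR_A; mR_B] = S·[w10; w11]:
  w00 = -1, w01 = 0, w10 = 1/2, w11 = 1/2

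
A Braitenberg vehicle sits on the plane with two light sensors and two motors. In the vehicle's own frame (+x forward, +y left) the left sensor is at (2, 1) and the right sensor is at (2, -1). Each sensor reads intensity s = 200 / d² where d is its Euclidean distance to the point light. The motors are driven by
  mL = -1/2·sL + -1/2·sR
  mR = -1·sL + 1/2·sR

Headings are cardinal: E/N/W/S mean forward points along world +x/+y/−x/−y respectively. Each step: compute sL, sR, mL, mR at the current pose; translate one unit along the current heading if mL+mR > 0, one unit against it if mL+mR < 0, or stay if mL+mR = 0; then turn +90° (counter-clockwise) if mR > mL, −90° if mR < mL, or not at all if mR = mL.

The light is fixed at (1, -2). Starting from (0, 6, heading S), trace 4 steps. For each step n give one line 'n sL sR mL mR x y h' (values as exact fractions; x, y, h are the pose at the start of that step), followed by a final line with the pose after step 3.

n=0: pose=(0,6,S); sL=50/9, sR=5; mL=-95/18, mR=-55/18; mL+mR=-25/3 → advance -1; mR−mL=20/9 → turn +1·90°
n=1: pose=(0,7,E); sL=200/101, sR=40/13; mL=-3320/1313, mR=-580/1313; mL+mR=-300/101 → advance -1; mR−mL=2740/1313 → turn +1·90°
n=2: pose=(-1,7,N); sL=20/13, sR=100/61; mL=-1260/793, mR=-570/793; mL+mR=-30/13 → advance -1; mR−mL=690/793 → turn +1·90°
n=3: pose=(-1,6,W); sL=40/13, sR=200/97; mL=-3240/1261, mR=-2580/1261; mL+mR=-60/13 → advance -1; mR−mL=660/1261 → turn +1·90°

0 50/9 5 -95/18 -55/18 0 6 S
1 200/101 40/13 -3320/1313 -580/1313 0 7 E
2 20/13 100/61 -1260/793 -570/793 -1 7 N
3 40/13 200/97 -3240/1261 -2580/1261 -1 6 W
final 0 6 S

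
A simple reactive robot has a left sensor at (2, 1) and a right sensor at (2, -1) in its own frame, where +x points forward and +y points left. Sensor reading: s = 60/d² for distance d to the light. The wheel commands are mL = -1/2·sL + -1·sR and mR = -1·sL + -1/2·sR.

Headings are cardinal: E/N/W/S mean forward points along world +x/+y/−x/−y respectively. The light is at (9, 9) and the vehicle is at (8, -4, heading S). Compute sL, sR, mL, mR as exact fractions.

left sensor world pos  = (9, -6); dL² = 225
right sensor world pos = (7, -6); dR² = 229
sL = 60/225 = 4/15
sR = 60/229 = 60/229
mL = -1/2·sL + -1·sR = -1358/3435
mR = -1·sL + -1/2·sR = -1366/3435

4/15 60/229 -1358/3435 -1366/3435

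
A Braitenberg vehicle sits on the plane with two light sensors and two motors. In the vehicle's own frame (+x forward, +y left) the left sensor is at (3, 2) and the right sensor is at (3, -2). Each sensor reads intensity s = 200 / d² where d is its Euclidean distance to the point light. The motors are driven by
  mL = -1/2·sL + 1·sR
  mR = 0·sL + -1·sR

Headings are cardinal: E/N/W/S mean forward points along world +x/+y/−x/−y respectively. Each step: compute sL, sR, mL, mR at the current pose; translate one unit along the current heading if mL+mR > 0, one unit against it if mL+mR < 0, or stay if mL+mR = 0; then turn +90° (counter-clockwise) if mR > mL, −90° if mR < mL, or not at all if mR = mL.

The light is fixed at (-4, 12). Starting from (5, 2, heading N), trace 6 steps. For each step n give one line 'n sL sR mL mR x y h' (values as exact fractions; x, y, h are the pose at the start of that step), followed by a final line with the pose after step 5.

0 100/49 20/17 130/833 -20/17 5 2 N
1 8/9 200/313 548/2817 -200/313 5 1 E
2 25/37 25/29 1125/2146 -25/29 4 1 S
3 200/169 200/89 24900/15041 -200/89 4 2 W
4 100/49 20/17 130/833 -20/17 5 2 N
5 8/9 200/313 548/2817 -200/313 5 1 E
final 4 1 S

n=0: pose=(5,2,N); sL=100/49, sR=20/17; mL=130/833, mR=-20/17; mL+mR=-50/49 → advance -1; mR−mL=-1110/833 → turn -1·90°
n=1: pose=(5,1,E); sL=8/9, sR=200/313; mL=548/2817, mR=-200/313; mL+mR=-4/9 → advance -1; mR−mL=-2348/2817 → turn -1·90°
n=2: pose=(4,1,S); sL=25/37, sR=25/29; mL=1125/2146, mR=-25/29; mL+mR=-25/74 → advance -1; mR−mL=-2975/2146 → turn -1·90°
n=3: pose=(4,2,W); sL=200/169, sR=200/89; mL=24900/15041, mR=-200/89; mL+mR=-100/169 → advance -1; mR−mL=-58700/15041 → turn -1·90°
n=4: pose=(5,2,N); sL=100/49, sR=20/17; mL=130/833, mR=-20/17; mL+mR=-50/49 → advance -1; mR−mL=-1110/833 → turn -1·90°
n=5: pose=(5,1,E); sL=8/9, sR=200/313; mL=548/2817, mR=-200/313; mL+mR=-4/9 → advance -1; mR−mL=-2348/2817 → turn -1·90°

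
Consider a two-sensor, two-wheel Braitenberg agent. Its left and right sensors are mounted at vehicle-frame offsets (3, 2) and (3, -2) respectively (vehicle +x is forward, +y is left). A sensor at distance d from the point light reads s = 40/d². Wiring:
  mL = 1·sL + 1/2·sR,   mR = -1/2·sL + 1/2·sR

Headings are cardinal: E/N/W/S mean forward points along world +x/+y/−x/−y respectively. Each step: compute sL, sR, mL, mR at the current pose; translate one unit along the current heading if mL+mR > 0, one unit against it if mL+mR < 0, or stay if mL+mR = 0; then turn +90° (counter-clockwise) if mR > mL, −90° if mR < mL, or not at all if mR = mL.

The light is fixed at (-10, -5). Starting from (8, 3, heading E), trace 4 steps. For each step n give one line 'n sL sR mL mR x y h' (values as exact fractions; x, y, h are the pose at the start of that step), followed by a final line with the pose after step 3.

0 40/541 40/477 29900/258057 1280/258057 8 3 E
1 20/233 20/157 5470/36581 760/36581 9 3 S
2 40/281 40/337 19100/94697 -1120/94697 9 2 W
3 10/89 2/25 339/2225 -36/2225 8 2 N
final 8 3 E

n=0: pose=(8,3,E); sL=40/541, sR=40/477; mL=29900/258057, mR=1280/258057; mL+mR=31180/258057 → advance +1; mR−mL=-60/541 → turn -1·90°
n=1: pose=(9,3,S); sL=20/233, sR=20/157; mL=5470/36581, mR=760/36581; mL+mR=6230/36581 → advance +1; mR−mL=-30/233 → turn -1·90°
n=2: pose=(9,2,W); sL=40/281, sR=40/337; mL=19100/94697, mR=-1120/94697; mL+mR=17980/94697 → advance +1; mR−mL=-60/281 → turn -1·90°
n=3: pose=(8,2,N); sL=10/89, sR=2/25; mL=339/2225, mR=-36/2225; mL+mR=303/2225 → advance +1; mR−mL=-15/89 → turn -1·90°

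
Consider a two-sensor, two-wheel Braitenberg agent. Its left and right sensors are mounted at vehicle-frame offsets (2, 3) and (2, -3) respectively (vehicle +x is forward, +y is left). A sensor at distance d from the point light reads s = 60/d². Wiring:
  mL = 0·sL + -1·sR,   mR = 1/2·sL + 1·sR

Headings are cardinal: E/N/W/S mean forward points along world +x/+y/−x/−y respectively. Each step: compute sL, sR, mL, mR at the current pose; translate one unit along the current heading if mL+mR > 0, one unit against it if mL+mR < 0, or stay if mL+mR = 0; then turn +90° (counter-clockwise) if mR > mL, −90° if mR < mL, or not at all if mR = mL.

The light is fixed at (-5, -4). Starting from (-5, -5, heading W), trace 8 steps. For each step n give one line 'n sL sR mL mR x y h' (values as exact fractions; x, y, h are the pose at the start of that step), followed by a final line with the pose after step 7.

n=0: pose=(-5,-5,W); sL=3, sR=15/2; mL=-15/2, mR=9; mL+mR=3/2 → advance +1; mR−mL=33/2 → turn +1·90°
n=1: pose=(-6,-5,S); sL=60/13, sR=12/5; mL=-12/5, mR=306/65; mL+mR=30/13 → advance +1; mR−mL=462/65 → turn +1·90°
n=2: pose=(-6,-6,E); sL=30, sR=30/13; mL=-30/13, mR=225/13; mL+mR=15 → advance +1; mR−mL=255/13 → turn +1·90°
n=3: pose=(-5,-6,N); sL=20/3, sR=20/3; mL=-20/3, mR=10; mL+mR=10/3 → advance +1; mR−mL=50/3 → turn +1·90°
n=4: pose=(-5,-5,W); sL=3, sR=15/2; mL=-15/2, mR=9; mL+mR=3/2 → advance +1; mR−mL=33/2 → turn +1·90°
n=5: pose=(-6,-5,S); sL=60/13, sR=12/5; mL=-12/5, mR=306/65; mL+mR=30/13 → advance +1; mR−mL=462/65 → turn +1·90°
n=6: pose=(-6,-6,E); sL=30, sR=30/13; mL=-30/13, mR=225/13; mL+mR=15 → advance +1; mR−mL=255/13 → turn +1·90°
n=7: pose=(-5,-6,N); sL=20/3, sR=20/3; mL=-20/3, mR=10; mL+mR=10/3 → advance +1; mR−mL=50/3 → turn +1·90°

0 3 15/2 -15/2 9 -5 -5 W
1 60/13 12/5 -12/5 306/65 -6 -5 S
2 30 30/13 -30/13 225/13 -6 -6 E
3 20/3 20/3 -20/3 10 -5 -6 N
4 3 15/2 -15/2 9 -5 -5 W
5 60/13 12/5 -12/5 306/65 -6 -5 S
6 30 30/13 -30/13 225/13 -6 -6 E
7 20/3 20/3 -20/3 10 -5 -6 N
final -5 -5 W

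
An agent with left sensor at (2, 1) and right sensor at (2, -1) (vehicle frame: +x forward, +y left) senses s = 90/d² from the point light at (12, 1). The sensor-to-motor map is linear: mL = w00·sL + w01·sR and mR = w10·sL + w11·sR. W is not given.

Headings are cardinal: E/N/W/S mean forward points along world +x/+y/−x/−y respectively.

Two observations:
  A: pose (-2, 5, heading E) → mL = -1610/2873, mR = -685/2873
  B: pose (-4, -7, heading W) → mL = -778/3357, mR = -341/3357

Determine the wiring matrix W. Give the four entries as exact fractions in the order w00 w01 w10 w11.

-1/2 -1/2 -1 1/2

obs A: pose=(-2,5,E) → sL=90/169, sR=10/17, mL=-1610/2873, mR=-685/2873
obs B: pose=(-4,-7,W) → sL=2/9, sR=90/373, mL=-778/3357, mR=-341/3357
sensor matrix S = [[90/169, 10/17], [2/9, 90/373]]; det S = -21440/9644661
solve [mL_A; mL_B] = S·[w00; w01] and [mR_A; mR_B] = S·[w10; w11]:
  w00 = -1/2, w01 = -1/2, w10 = -1, w11 = 1/2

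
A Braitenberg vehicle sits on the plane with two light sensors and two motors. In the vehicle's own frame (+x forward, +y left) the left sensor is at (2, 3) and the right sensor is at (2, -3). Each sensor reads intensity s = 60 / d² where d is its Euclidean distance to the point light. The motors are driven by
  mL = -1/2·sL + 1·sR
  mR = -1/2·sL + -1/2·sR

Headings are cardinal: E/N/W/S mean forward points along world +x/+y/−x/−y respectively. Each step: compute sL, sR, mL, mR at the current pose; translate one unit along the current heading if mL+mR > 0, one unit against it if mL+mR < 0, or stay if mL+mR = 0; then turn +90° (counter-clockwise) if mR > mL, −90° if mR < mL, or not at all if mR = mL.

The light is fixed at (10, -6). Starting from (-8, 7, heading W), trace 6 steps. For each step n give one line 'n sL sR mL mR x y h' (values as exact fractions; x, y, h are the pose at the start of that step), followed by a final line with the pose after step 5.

0 3/25 15/164 129/4100 -867/8200 -8 7 W
1 12/125 60/421 4974/52625 -6276/52625 -7 7 N
2 2/15 10/51 11/85 -14/85 -7 6 E
3 12/65 60/541 654/35165 -5196/35165 -8 6 S
4 3/25 15/164 129/4100 -867/8200 -8 7 W
5 12/125 60/421 4974/52625 -6276/52625 -7 7 N
final -7 6 E

n=0: pose=(-8,7,W); sL=3/25, sR=15/164; mL=129/4100, mR=-867/8200; mL+mR=-609/8200 → advance -1; mR−mL=-45/328 → turn -1·90°
n=1: pose=(-7,7,N); sL=12/125, sR=60/421; mL=4974/52625, mR=-6276/52625; mL+mR=-1302/52625 → advance -1; mR−mL=-90/421 → turn -1·90°
n=2: pose=(-7,6,E); sL=2/15, sR=10/51; mL=11/85, mR=-14/85; mL+mR=-3/85 → advance -1; mR−mL=-5/17 → turn -1·90°
n=3: pose=(-8,6,S); sL=12/65, sR=60/541; mL=654/35165, mR=-5196/35165; mL+mR=-4542/35165 → advance -1; mR−mL=-90/541 → turn -1·90°
n=4: pose=(-8,7,W); sL=3/25, sR=15/164; mL=129/4100, mR=-867/8200; mL+mR=-609/8200 → advance -1; mR−mL=-45/328 → turn -1·90°
n=5: pose=(-7,7,N); sL=12/125, sR=60/421; mL=4974/52625, mR=-6276/52625; mL+mR=-1302/52625 → advance -1; mR−mL=-90/421 → turn -1·90°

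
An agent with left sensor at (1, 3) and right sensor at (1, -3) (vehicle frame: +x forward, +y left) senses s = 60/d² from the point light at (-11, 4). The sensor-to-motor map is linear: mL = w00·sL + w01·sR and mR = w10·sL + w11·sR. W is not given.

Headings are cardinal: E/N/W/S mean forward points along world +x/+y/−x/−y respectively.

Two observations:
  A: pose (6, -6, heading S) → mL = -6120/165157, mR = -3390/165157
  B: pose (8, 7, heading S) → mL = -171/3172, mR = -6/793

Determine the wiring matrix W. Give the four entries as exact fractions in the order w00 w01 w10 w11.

obs A: pose=(6,-6,S) → sL=60/521, sR=60/317, mL=-6120/165157, mR=-3390/165157
obs B: pose=(8,7,S) → sL=15/122, sR=3/13, mL=-171/3172, mR=-6/793
sensor matrix S = [[60/521, 60/317], [15/122, 3/13]]; det S = 432810/130969501
solve [mL_A; mL_B] = S·[w00; w01] and [mR_A; mR_B] = S·[w10; w11]:
  w00 = 1/2, w01 = -1/2, w10 = -1, w11 = 1/2

1/2 -1/2 -1 1/2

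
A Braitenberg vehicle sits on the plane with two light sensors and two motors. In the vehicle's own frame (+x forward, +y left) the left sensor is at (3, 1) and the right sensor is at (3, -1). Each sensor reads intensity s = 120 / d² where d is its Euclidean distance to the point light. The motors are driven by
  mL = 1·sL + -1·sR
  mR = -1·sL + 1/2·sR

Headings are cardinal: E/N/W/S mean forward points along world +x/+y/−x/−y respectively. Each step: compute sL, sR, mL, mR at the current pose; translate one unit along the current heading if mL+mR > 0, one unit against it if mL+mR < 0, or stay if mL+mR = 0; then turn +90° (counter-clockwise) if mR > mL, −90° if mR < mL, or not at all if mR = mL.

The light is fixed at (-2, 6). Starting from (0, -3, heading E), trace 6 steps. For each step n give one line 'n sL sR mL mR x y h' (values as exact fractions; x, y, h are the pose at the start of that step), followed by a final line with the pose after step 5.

0 120/89 24/25 864/2225 -1932/2225 0 -3 E
1 30/37 5/6 -5/222 -175/444 -1 -3 S
2 24/17 120/53 -768/901 -252/901 -1 -2 W
3 12/13 60/61 -48/793 -342/793 0 -2 S
4 24/13 120/37 -672/481 -108/481 0 -1 W
5 30/29 15/13 -45/377 -345/754 1 -1 S
final 1 0 W

n=0: pose=(0,-3,E); sL=120/89, sR=24/25; mL=864/2225, mR=-1932/2225; mL+mR=-12/25 → advance -1; mR−mL=-2796/2225 → turn -1·90°
n=1: pose=(-1,-3,S); sL=30/37, sR=5/6; mL=-5/222, mR=-175/444; mL+mR=-5/12 → advance -1; mR−mL=-55/148 → turn -1·90°
n=2: pose=(-1,-2,W); sL=24/17, sR=120/53; mL=-768/901, mR=-252/901; mL+mR=-60/53 → advance -1; mR−mL=516/901 → turn +1·90°
n=3: pose=(0,-2,S); sL=12/13, sR=60/61; mL=-48/793, mR=-342/793; mL+mR=-30/61 → advance -1; mR−mL=-294/793 → turn -1·90°
n=4: pose=(0,-1,W); sL=24/13, sR=120/37; mL=-672/481, mR=-108/481; mL+mR=-60/37 → advance -1; mR−mL=564/481 → turn +1·90°
n=5: pose=(1,-1,S); sL=30/29, sR=15/13; mL=-45/377, mR=-345/754; mL+mR=-15/26 → advance -1; mR−mL=-255/754 → turn -1·90°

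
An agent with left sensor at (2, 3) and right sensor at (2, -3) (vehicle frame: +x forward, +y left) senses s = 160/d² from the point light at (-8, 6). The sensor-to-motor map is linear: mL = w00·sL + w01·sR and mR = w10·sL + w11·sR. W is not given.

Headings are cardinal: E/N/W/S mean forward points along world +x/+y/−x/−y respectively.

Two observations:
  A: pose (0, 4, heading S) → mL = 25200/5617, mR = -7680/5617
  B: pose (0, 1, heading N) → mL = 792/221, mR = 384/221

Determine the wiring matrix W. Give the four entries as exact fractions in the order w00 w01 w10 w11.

1/2 1 1/2 -1/2

obs A: pose=(0,4,S) → sL=160/137, sR=160/41, mL=25200/5617, mR=-7680/5617
obs B: pose=(0,1,N) → sL=80/17, sR=16/13, mL=792/221, mR=384/221
sensor matrix S = [[160/137, 160/41], [80/17, 16/13]]; det S = -21012480/1241357
solve [mL_A; mL_B] = S·[w00; w01] and [mR_A; mR_B] = S·[w10; w11]:
  w00 = 1/2, w01 = 1, w10 = 1/2, w11 = -1/2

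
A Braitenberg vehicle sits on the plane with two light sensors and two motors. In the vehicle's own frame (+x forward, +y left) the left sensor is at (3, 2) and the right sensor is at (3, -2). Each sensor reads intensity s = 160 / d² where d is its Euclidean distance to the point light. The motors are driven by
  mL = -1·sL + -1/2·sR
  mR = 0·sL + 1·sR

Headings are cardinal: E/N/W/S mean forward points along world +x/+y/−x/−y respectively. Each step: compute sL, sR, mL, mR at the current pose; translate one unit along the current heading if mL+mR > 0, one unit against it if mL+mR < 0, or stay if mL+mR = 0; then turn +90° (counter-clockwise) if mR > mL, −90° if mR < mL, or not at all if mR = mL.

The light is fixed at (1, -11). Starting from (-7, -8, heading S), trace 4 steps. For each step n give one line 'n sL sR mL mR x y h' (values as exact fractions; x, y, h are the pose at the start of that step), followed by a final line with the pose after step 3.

n=0: pose=(-7,-8,S); sL=40/9, sR=8/5; mL=-236/45, mR=8/5; mL+mR=-164/45 → advance -1; mR−mL=308/45 → turn +1·90°
n=1: pose=(-7,-7,E); sL=160/61, sR=160/29; mL=-9520/1769, mR=160/29; mL+mR=240/1769 → advance +1; mR−mL=19280/1769 → turn +1·90°
n=2: pose=(-6,-7,N); sL=16/13, sR=80/37; mL=-1112/481, mR=80/37; mL+mR=-72/481 → advance -1; mR−mL=2152/481 → turn +1·90°
n=3: pose=(-6,-8,W); sL=160/101, sR=32/25; mL=-5616/2525, mR=32/25; mL+mR=-2384/2525 → advance -1; mR−mL=8848/2525 → turn +1·90°

0 40/9 8/5 -236/45 8/5 -7 -8 S
1 160/61 160/29 -9520/1769 160/29 -7 -7 E
2 16/13 80/37 -1112/481 80/37 -6 -7 N
3 160/101 32/25 -5616/2525 32/25 -6 -8 W
final -5 -8 S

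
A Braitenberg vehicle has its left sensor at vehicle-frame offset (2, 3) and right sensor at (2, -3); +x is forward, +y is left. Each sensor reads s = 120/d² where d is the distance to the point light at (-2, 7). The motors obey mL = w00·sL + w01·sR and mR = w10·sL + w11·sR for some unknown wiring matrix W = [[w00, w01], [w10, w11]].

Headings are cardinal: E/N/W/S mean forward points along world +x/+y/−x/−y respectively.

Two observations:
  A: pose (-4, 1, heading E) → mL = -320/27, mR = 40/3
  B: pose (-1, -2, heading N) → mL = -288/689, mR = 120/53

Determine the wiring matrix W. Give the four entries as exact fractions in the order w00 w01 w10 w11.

obs A: pose=(-4,1,E) → sL=40/3, sR=40/27, mL=-320/27, mR=40/3
obs B: pose=(-1,-2,N) → sL=120/53, sR=24/13, mL=-288/689, mR=120/53
sensor matrix S = [[40/3, 40/27], [120/53, 24/13]]; det S = 131840/6201
solve [mL_A; mL_B] = S·[w00; w01] and [mR_A; mR_B] = S·[w10; w11]:
  w00 = -1, w01 = 1, w10 = 1, w11 = 0

-1 1 1 0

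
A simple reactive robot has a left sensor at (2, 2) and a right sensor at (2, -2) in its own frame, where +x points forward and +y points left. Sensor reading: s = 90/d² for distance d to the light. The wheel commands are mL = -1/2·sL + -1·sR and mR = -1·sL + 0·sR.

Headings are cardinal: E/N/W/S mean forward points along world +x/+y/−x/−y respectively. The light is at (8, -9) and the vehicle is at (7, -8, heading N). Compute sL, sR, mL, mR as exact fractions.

5 9 -23/2 -5

left sensor world pos  = (5, -6); dL² = 18
right sensor world pos = (9, -6); dR² = 10
sL = 90/18 = 5
sR = 90/10 = 9
mL = -1/2·sL + -1·sR = -23/2
mR = -1·sL + 0·sR = -5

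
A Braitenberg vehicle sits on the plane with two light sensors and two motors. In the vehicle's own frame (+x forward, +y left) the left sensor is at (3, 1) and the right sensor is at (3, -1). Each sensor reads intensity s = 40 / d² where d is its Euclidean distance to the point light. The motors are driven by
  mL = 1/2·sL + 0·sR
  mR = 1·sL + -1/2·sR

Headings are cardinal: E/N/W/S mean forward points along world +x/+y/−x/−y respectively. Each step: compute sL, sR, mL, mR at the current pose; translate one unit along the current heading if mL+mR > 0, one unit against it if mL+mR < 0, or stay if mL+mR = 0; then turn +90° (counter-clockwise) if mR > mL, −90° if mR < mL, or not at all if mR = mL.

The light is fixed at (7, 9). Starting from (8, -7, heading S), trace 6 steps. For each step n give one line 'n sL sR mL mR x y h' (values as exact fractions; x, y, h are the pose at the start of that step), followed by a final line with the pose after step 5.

n=0: pose=(8,-7,S); sL=8/73, sR=40/361; mL=4/73, mR=1428/26353; mL+mR=2872/26353 → advance +1; mR−mL=-16/26353 → turn -1·90°
n=1: pose=(8,-8,W); sL=5/41, sR=2/13; mL=5/82, mR=24/533; mL+mR=113/1066 → advance +1; mR−mL=-17/1066 → turn -1·90°
n=2: pose=(7,-8,N); sL=40/197, sR=40/197; mL=20/197, mR=20/197; mL+mR=40/197 → advance +1; mR−mL=0 → turn +0·90°
n=3: pose=(7,-7,N); sL=4/17, sR=4/17; mL=2/17, mR=2/17; mL+mR=4/17 → advance +1; mR−mL=0 → turn +0·90°
n=4: pose=(7,-6,N); sL=8/29, sR=8/29; mL=4/29, mR=4/29; mL+mR=8/29 → advance +1; mR−mL=0 → turn +0·90°
n=5: pose=(7,-5,N); sL=20/61, sR=20/61; mL=10/61, mR=10/61; mL+mR=20/61 → advance +1; mR−mL=0 → turn +0·90°

0 8/73 40/361 4/73 1428/26353 8 -7 S
1 5/41 2/13 5/82 24/533 8 -8 W
2 40/197 40/197 20/197 20/197 7 -8 N
3 4/17 4/17 2/17 2/17 7 -7 N
4 8/29 8/29 4/29 4/29 7 -6 N
5 20/61 20/61 10/61 10/61 7 -5 N
final 7 -4 N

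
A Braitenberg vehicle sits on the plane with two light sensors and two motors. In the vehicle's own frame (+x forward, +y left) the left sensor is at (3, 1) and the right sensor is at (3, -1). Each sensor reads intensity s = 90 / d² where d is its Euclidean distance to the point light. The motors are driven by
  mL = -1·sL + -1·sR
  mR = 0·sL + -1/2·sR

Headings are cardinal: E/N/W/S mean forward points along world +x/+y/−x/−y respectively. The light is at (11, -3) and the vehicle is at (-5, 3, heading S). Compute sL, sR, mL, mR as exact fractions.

left sensor world pos  = (-4, 0); dL² = 234
right sensor world pos = (-6, 0); dR² = 298
sL = 90/234 = 5/13
sR = 90/298 = 45/149
mL = -1·sL + -1·sR = -1330/1937
mR = 0·sL + -1/2·sR = -45/298

5/13 45/149 -1330/1937 -45/298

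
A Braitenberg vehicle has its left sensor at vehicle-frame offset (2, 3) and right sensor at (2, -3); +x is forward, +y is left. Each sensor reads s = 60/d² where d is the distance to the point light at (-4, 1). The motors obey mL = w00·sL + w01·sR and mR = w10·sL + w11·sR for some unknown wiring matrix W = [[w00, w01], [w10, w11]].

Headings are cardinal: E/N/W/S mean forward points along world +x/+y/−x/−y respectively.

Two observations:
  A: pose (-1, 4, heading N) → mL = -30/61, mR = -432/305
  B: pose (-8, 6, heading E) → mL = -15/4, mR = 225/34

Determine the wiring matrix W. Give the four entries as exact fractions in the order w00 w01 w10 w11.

obs A: pose=(-1,4,N) → sL=12/5, sR=60/61, mL=-30/61, mR=-432/305
obs B: pose=(-8,6,E) → sL=15/17, sR=15/2, mL=-15/4, mR=225/34
sensor matrix S = [[12/5, 60/61], [15/17, 15/2]]; det S = 17766/1037
solve [mL_A; mL_B] = S·[w00; w01] and [mR_A; mR_B] = S·[w10; w11]:
  w00 = 0, w01 = -1/2, w10 = -1, w11 = 1

0 -1/2 -1 1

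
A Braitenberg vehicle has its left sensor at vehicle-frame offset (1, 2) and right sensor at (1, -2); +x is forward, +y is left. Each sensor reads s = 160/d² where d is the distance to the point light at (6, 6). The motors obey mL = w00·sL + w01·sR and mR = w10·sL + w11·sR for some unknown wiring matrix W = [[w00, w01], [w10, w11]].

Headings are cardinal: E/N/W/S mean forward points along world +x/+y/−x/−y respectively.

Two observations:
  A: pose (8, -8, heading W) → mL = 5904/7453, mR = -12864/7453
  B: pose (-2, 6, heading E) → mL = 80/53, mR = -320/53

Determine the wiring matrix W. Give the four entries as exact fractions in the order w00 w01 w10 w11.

obs A: pose=(8,-8,W) → sL=160/257, sR=32/29, mL=5904/7453, mR=-12864/7453
obs B: pose=(-2,6,E) → sL=160/53, sR=160/53, mL=80/53, mR=-320/53
sensor matrix S = [[160/257, 32/29], [160/53, 160/53]]; det S = -573440/395009
solve [mL_A; mL_B] = S·[w00; w01] and [mR_A; mR_B] = S·[w10; w11]:
  w00 = -1/2, w01 = 1, w10 = -1, w11 = -1

-1/2 1 -1 -1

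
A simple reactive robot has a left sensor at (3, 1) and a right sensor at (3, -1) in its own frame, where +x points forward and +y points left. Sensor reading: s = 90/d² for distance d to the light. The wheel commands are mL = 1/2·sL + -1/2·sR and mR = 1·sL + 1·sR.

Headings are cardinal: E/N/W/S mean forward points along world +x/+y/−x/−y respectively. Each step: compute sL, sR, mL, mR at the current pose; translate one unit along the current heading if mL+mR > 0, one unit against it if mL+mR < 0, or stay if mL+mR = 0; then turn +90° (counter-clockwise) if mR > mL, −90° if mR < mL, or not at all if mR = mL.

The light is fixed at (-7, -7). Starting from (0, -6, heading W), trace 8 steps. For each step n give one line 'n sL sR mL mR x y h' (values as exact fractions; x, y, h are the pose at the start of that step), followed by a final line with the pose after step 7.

0 45/8 9/2 9/16 81/8 0 -6 W
1 90/53 90/29 -1080/1537 7380/1537 -1 -6 S
2 45/41 45/41 0 90/41 -1 -7 E
3 2 90/73 28/73 236/73 0 -7 N
4 45/8 9/2 9/16 81/8 0 -6 W
5 90/53 90/29 -1080/1537 7380/1537 -1 -6 S
6 45/41 45/41 0 90/41 -1 -7 E
7 2 90/73 28/73 236/73 0 -7 N
final 0 -6 W

n=0: pose=(0,-6,W); sL=45/8, sR=9/2; mL=9/16, mR=81/8; mL+mR=171/16 → advance +1; mR−mL=153/16 → turn +1·90°
n=1: pose=(-1,-6,S); sL=90/53, sR=90/29; mL=-1080/1537, mR=7380/1537; mL+mR=6300/1537 → advance +1; mR−mL=8460/1537 → turn +1·90°
n=2: pose=(-1,-7,E); sL=45/41, sR=45/41; mL=0, mR=90/41; mL+mR=90/41 → advance +1; mR−mL=90/41 → turn +1·90°
n=3: pose=(0,-7,N); sL=2, sR=90/73; mL=28/73, mR=236/73; mL+mR=264/73 → advance +1; mR−mL=208/73 → turn +1·90°
n=4: pose=(0,-6,W); sL=45/8, sR=9/2; mL=9/16, mR=81/8; mL+mR=171/16 → advance +1; mR−mL=153/16 → turn +1·90°
n=5: pose=(-1,-6,S); sL=90/53, sR=90/29; mL=-1080/1537, mR=7380/1537; mL+mR=6300/1537 → advance +1; mR−mL=8460/1537 → turn +1·90°
n=6: pose=(-1,-7,E); sL=45/41, sR=45/41; mL=0, mR=90/41; mL+mR=90/41 → advance +1; mR−mL=90/41 → turn +1·90°
n=7: pose=(0,-7,N); sL=2, sR=90/73; mL=28/73, mR=236/73; mL+mR=264/73 → advance +1; mR−mL=208/73 → turn +1·90°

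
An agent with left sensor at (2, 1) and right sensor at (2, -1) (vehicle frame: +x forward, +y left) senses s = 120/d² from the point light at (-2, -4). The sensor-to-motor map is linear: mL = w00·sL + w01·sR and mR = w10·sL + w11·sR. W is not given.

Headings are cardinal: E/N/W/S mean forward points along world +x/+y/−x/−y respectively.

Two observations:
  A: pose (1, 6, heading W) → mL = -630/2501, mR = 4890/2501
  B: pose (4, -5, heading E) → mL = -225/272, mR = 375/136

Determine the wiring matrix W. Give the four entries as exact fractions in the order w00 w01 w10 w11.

obs A: pose=(1,6,W) → sL=60/41, sR=60/61, mL=-630/2501, mR=4890/2501
obs B: pose=(4,-5,E) → sL=15/8, sR=30/17, mL=-225/272, mR=375/136
sensor matrix S = [[60/41, 60/61], [15/8, 30/17]]; det S = 62775/85034
solve [mL_A; mL_B] = S·[w00; w01] and [mR_A; mR_B] = S·[w10; w11]:
  w00 = 1/2, w01 = -1, w10 = 1, w11 = 1/2

1/2 -1 1 1/2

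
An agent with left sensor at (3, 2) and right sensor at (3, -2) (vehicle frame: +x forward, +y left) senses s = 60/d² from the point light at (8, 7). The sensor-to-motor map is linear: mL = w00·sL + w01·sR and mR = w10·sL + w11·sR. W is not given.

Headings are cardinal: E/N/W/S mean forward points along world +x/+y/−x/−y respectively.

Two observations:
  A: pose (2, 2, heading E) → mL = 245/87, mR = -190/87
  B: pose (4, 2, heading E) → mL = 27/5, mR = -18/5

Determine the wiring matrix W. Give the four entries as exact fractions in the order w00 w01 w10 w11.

obs A: pose=(2,2,E) → sL=10/3, sR=30/29, mL=245/87, mR=-190/87
obs B: pose=(4,2,E) → sL=6, sR=6/5, mL=27/5, mR=-18/5
sensor matrix S = [[10/3, 30/29], [6, 6/5]]; det S = -64/29
solve [mL_A; mL_B] = S·[w00; w01] and [mR_A; mR_B] = S·[w10; w11]:
  w00 = 1, w01 = -1/2, w10 = -1/2, w11 = -1/2

1 -1/2 -1/2 -1/2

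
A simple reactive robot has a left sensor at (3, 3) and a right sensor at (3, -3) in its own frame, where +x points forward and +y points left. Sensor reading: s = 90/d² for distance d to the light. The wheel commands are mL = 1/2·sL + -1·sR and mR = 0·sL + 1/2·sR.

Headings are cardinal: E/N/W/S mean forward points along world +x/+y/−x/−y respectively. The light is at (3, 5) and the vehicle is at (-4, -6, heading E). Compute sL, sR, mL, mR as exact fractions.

9/8 45/106 117/848 45/212

left sensor world pos  = (-1, -3); dL² = 80
right sensor world pos = (-1, -9); dR² = 212
sL = 90/80 = 9/8
sR = 90/212 = 45/106
mL = 1/2·sL + -1·sR = 117/848
mR = 0·sL + 1/2·sR = 45/212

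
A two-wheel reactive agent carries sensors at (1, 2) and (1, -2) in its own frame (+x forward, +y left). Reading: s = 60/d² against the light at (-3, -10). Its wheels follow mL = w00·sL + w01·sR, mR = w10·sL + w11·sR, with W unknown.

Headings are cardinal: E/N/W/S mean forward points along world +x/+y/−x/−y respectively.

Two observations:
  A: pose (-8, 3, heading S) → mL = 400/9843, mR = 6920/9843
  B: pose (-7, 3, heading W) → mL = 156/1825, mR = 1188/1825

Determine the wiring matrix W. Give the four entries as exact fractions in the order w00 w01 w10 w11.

obs A: pose=(-8,3,S) → sL=20/51, sR=60/193, mL=400/9843, mR=6920/9843
obs B: pose=(-7,3,W) → sL=30/73, sR=6/25, mL=156/1825, mR=1188/1825
sensor matrix S = [[20/51, 60/193], [30/73, 6/25]]; det S = -40288/1197565
solve [mL_A; mL_B] = S·[w00; w01] and [mR_A; mR_B] = S·[w10; w11]:
  w00 = 1/2, w01 = -1/2, w10 = 1, w11 = 1

1/2 -1/2 1 1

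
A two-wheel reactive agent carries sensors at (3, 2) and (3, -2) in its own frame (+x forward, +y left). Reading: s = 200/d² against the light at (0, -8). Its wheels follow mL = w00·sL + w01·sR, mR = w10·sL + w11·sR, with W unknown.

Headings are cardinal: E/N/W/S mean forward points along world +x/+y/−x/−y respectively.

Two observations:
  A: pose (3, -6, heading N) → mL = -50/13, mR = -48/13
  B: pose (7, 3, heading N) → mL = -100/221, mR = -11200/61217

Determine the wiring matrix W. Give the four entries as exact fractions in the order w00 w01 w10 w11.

-1/2 0 -1 1

obs A: pose=(3,-6,N) → sL=100/13, sR=4, mL=-50/13, mR=-48/13
obs B: pose=(7,3,N) → sL=200/221, sR=200/277, mL=-100/221, mR=-11200/61217
sensor matrix S = [[100/13, 4], [200/221, 200/277]]; det S = 118400/61217
solve [mL_A; mL_B] = S·[w00; w01] and [mR_A; mR_B] = S·[w10; w11]:
  w00 = -1/2, w01 = 0, w10 = -1, w11 = 1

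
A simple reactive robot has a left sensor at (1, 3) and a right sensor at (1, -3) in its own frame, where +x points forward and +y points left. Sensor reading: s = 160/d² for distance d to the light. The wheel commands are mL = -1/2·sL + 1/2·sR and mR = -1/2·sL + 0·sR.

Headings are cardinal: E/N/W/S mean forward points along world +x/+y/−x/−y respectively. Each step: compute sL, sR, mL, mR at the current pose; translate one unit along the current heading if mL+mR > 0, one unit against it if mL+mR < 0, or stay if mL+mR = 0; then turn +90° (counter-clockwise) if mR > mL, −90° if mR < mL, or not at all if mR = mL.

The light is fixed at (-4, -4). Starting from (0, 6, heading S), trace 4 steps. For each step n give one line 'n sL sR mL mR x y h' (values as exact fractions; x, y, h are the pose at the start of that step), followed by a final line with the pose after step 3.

0 16/13 80/41 192/533 -8/13 0 6 S
1 160/73 32/41 -2112/2993 -80/73 0 7 W
2 40/37 10/13 -75/481 -20/37 1 7 N
3 32/41 32/17 384/697 -16/41 1 6 E
final 2 6 S

n=0: pose=(0,6,S); sL=16/13, sR=80/41; mL=192/533, mR=-8/13; mL+mR=-136/533 → advance -1; mR−mL=-40/41 → turn -1·90°
n=1: pose=(0,7,W); sL=160/73, sR=32/41; mL=-2112/2993, mR=-80/73; mL+mR=-5392/2993 → advance -1; mR−mL=-16/41 → turn -1·90°
n=2: pose=(1,7,N); sL=40/37, sR=10/13; mL=-75/481, mR=-20/37; mL+mR=-335/481 → advance -1; mR−mL=-5/13 → turn -1·90°
n=3: pose=(1,6,E); sL=32/41, sR=32/17; mL=384/697, mR=-16/41; mL+mR=112/697 → advance +1; mR−mL=-16/17 → turn -1·90°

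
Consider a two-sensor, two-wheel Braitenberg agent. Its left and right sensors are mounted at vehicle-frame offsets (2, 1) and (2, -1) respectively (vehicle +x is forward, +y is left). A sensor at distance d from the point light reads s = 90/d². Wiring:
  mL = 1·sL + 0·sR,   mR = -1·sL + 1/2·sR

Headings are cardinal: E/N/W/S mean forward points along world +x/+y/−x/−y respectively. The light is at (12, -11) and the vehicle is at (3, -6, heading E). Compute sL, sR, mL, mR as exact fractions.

left sensor world pos  = (5, -5); dL² = 85
right sensor world pos = (5, -7); dR² = 65
sL = 90/85 = 18/17
sR = 90/65 = 18/13
mL = 1·sL + 0·sR = 18/17
mR = -1·sL + 1/2·sR = -81/221

18/17 18/13 18/17 -81/221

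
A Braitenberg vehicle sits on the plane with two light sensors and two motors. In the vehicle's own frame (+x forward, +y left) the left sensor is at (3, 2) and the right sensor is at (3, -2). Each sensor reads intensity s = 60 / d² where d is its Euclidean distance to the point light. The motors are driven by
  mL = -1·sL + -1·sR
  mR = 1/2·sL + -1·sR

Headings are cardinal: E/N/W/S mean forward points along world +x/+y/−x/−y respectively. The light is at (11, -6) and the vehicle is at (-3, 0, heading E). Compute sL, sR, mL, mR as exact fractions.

left sensor world pos  = (0, 2); dL² = 185
right sensor world pos = (0, -2); dR² = 137
sL = 60/185 = 12/37
sR = 60/137 = 60/137
mL = -1·sL + -1·sR = -3864/5069
mR = 1/2·sL + -1·sR = -1398/5069

12/37 60/137 -3864/5069 -1398/5069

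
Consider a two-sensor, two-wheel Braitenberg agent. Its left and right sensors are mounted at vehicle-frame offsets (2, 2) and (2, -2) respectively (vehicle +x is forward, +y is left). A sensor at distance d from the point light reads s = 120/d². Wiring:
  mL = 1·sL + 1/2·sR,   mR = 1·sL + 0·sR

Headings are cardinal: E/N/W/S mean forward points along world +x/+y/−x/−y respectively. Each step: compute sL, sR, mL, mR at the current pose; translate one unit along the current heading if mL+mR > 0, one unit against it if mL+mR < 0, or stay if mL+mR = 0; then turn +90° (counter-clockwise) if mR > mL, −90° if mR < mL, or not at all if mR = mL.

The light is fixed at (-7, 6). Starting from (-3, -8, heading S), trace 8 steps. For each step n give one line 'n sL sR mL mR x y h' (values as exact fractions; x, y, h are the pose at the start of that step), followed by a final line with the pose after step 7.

0 30/73 6/13 609/949 30/73 -3 -8 S
1 120/293 120/173 38340/50689 120/293 -3 -9 W
2 12/17 60/97 1674/1649 12/17 -4 -9 N
3 120/169 120/281 43860/47489 120/169 -4 -8 E
4 30/73 6/13 609/949 30/73 -3 -8 S
5 120/293 120/173 38340/50689 120/293 -3 -9 W
6 12/17 60/97 1674/1649 12/17 -4 -9 N
7 120/169 120/281 43860/47489 120/169 -4 -8 E
final -3 -8 S

n=0: pose=(-3,-8,S); sL=30/73, sR=6/13; mL=609/949, mR=30/73; mL+mR=999/949 → advance +1; mR−mL=-3/13 → turn -1·90°
n=1: pose=(-3,-9,W); sL=120/293, sR=120/173; mL=38340/50689, mR=120/293; mL+mR=59100/50689 → advance +1; mR−mL=-60/173 → turn -1·90°
n=2: pose=(-4,-9,N); sL=12/17, sR=60/97; mL=1674/1649, mR=12/17; mL+mR=2838/1649 → advance +1; mR−mL=-30/97 → turn -1·90°
n=3: pose=(-4,-8,E); sL=120/169, sR=120/281; mL=43860/47489, mR=120/169; mL+mR=77580/47489 → advance +1; mR−mL=-60/281 → turn -1·90°
n=4: pose=(-3,-8,S); sL=30/73, sR=6/13; mL=609/949, mR=30/73; mL+mR=999/949 → advance +1; mR−mL=-3/13 → turn -1·90°
n=5: pose=(-3,-9,W); sL=120/293, sR=120/173; mL=38340/50689, mR=120/293; mL+mR=59100/50689 → advance +1; mR−mL=-60/173 → turn -1·90°
n=6: pose=(-4,-9,N); sL=12/17, sR=60/97; mL=1674/1649, mR=12/17; mL+mR=2838/1649 → advance +1; mR−mL=-30/97 → turn -1·90°
n=7: pose=(-4,-8,E); sL=120/169, sR=120/281; mL=43860/47489, mR=120/169; mL+mR=77580/47489 → advance +1; mR−mL=-60/281 → turn -1·90°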